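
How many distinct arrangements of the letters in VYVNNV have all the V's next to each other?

12

Treat the 3 copies of V as a single block. The multiset to arrange is then {VVV, N, N, Y}, 4 items in all.
That gives (4)!/(2!) = 12 arrangements.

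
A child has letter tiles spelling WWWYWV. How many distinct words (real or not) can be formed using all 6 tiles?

30

The 6 letters of WWWYWV have repeats: W appearing 4 times.
So there are 6! / (4!) = 30 distinguishable arrangements.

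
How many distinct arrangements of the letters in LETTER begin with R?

Fix R in the first position and arrange the remaining 5 letters.
Those 5 letters have E appearing twice and T appearing twice, giving (5)!/(2!·2!) = 30.

30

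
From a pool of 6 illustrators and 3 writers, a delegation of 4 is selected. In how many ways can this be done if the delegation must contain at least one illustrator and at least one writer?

111

With no constraint there are C(9,4) = 126 possible selections.
Subtract selections that omit an entire group: no illustrators → C(3,4) = 0; no writers → C(6,4) = 15.
Both groups omitted at once is impossible, so 126 − 15 = 111.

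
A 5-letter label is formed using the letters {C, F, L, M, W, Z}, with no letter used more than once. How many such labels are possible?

720

With no repetition, fill the 5 letters in order: 6 choices, then 5, down to 2.
6 × 5 × 4 × 3 × 2 = 720.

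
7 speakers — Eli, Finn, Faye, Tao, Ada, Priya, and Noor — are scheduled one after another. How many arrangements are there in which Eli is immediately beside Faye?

1440

Place the 5 others and the Eli-Faye pair as 6 objects in a line; the pair has 2 internal arrangements.
That gives 2 × 6! = 2 × 720 = 1440.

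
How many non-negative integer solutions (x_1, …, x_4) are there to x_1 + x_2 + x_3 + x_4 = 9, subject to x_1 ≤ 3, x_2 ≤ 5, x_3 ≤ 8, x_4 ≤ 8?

By stars and bars, unrestricted non-negative solutions to x_1+…+x_4 = 9 number C(9+3,3) = 220.
Subtract solutions that violate a single cap (substitute x_i' = x_i − (cap_i+1)): x_1 ≥ 4 gives C(8,3) = 56; x_2 ≥ 6 gives C(6,3) = 20; x_3 ≥ 9 gives C(3,3) = 1; x_4 ≥ 9 gives C(3,3) = 1. Together 78.
No two caps can be exceeded simultaneously, so the pair terms are all 0.
By inclusion–exclusion the count is 220 − 78 + 0 = 142.

142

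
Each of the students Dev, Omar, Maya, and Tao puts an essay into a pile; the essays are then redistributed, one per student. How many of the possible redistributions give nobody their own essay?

9

Let Aᵢ be the assignments in which student i gets their own essay. We want the size of the complement of A₁∪…∪A_4.
By inclusion–exclusion this is Σ_{j=0}^{4} (−1)^j C(4,j)·(4−j)!.
Computing: 24 − 24 + 12 − 4 + 1 = 9.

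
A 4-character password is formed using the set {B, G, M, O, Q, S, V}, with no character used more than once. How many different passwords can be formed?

Choose and order 4 of the 7 symbols: the first character has 7 options, the next 6, then 5, 4.
7 × 6 × 5 × 4 = 840.

840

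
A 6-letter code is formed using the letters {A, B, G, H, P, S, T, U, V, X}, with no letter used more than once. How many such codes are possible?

With no repetition, fill the 6 letters in order: 10 choices, then 9, down to 5.
That product is 10 × 9 × 8 × 7 × 6 × 5 = 151200.

151200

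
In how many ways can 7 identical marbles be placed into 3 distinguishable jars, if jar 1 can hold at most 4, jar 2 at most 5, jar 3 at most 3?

17

Without the upper bounds there are C(9,2) = 36 ways to split 7 among 3 jars.
Subtract solutions that violate a single cap (substitute x_i' = x_i − (cap_i+1)): x_1 ≥ 5 gives C(4,2) = 6; x_2 ≥ 6 gives C(3,2) = 3; x_3 ≥ 4 gives C(5,2) = 10. Together 19.
No two caps can be exceeded simultaneously, so the pair terms are all 0.
By inclusion–exclusion the count is 36 − 19 + 0 = 17.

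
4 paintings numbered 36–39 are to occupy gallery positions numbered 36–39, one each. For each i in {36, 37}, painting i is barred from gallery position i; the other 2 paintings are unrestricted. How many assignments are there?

Let Aᵢ (for i ∈ {36, 37}) be the placements that put painting i in its forbidden gallery position. Any j of these fix j positions, leaving (4−j)! ways to fill the rest, and there are C(2,j) ways to pick which j.
By inclusion–exclusion, the number of valid placements is Σ_{j=0}^{2} (−1)^j C(2,j)·(4−j)!.
Computing: 24 − 12 + 2 = 14.

14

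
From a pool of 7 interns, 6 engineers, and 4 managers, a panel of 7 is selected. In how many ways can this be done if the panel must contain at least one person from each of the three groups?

17283

Total 7-person selections from all 17: C(17,7) = 19448.
Selections missing a whole group: no interns → C(10,7) = 120; no engineers → C(11,7) = 330; no managers → C(13,7) = 1716.
Add back selections omitting two groups (i.e. drawn from a single group): C(7,7) + C(6,7) + C(4,7) = 1.
By inclusion–exclusion: 19448 − 2166 + 1 = 17283.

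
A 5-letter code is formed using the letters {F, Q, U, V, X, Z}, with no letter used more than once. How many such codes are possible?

720

With no repetition, fill the 5 letters in order: 6 choices, then 5, down to 2.
That product is 6 × 5 × 4 × 3 × 2 = 720.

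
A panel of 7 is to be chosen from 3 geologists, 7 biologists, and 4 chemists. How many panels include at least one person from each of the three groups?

2982

With no constraint there are C(14,7) = 3432 possible selections.
Subtract selections that omit an entire group: no geologists → C(11,7) = 330; no biologists → C(7,7) = 1; no chemists → C(10,7) = 120.
Add back selections omitting two groups (i.e. drawn from a single group): C(3,7) + C(7,7) + C(4,7) = 1.
By inclusion–exclusion: 3432 − 451 + 1 = 2982.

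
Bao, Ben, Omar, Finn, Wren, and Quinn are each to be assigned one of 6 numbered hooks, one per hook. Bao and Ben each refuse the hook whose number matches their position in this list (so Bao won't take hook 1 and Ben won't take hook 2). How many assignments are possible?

Let Aᵢ (for i ∈ {1, 2}) be the placements that put person i in their forbidden hook. Any j of these fix j positions, leaving (6−j)! ways to fill the rest, and there are C(2,j) ways to pick which j.
By inclusion–exclusion, the number of valid placements is Σ_{j=0}^{2} (−1)^j C(2,j)·(6−j)!.
Computing: 720 − 240 + 24 = 504.

504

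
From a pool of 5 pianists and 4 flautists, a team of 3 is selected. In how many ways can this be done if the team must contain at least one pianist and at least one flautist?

70

With no constraint there are C(9,3) = 84 possible selections.
Subtract selections that omit an entire group: no pianists → C(4,3) = 4; no flautists → C(5,3) = 10.
Both groups omitted at once is impossible, so 84 − 14 = 70.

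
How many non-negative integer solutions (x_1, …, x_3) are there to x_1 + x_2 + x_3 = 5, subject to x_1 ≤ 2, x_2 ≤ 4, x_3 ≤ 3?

By stars and bars, unrestricted non-negative solutions to x_1+…+x_3 = 5 number C(5+2,2) = 21.
Subtract solutions that violate a single cap (substitute x_i' = x_i − (cap_i+1)): x_1 ≥ 3 gives C(4,2) = 6; x_2 ≥ 5 gives C(2,2) = 1; x_3 ≥ 4 gives C(3,2) = 3. Together 10.
No two caps can be exceeded simultaneously, so the pair terms are all 0.
By inclusion–exclusion the count is 21 − 10 + 0 = 11.

11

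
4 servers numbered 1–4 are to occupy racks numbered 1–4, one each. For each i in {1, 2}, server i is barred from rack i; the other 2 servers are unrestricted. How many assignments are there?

14

Let Aᵢ (for i ∈ {1, 2}) be the placements that put server i in its forbidden rack. Any j of these fix j positions, leaving (4−j)! ways to fill the rest, and there are C(2,j) ways to pick which j.
By inclusion–exclusion, the number of valid placements is Σ_{j=0}^{2} (−1)^j C(2,j)·(4−j)!.
Computing: 24 − 12 + 2 = 14.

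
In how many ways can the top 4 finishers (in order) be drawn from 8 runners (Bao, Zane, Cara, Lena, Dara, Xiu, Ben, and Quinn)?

This is an ordered selection of 4 from 8: P(8,4).
That gives 8 × 7 × 6 × 5 = 1680.

1680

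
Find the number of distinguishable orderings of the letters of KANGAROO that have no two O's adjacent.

7560

Total arrangements of KANGAROO: 8!/(2!·2!) = 10080.
Arrangements with the O's together: treat OO as one letter, giving (7)!/(2!) = 2520.
Subtracting, 10080 − 2520 = 7560 arrangements keep the O's apart.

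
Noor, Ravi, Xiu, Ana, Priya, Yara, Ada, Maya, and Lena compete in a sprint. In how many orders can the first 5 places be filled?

15120

There are 9 choices for 1st place, 8 for 2nd, and so on down to 5 for position 5.
That gives 9 × 8 × 7 × 6 × 5 = 15120.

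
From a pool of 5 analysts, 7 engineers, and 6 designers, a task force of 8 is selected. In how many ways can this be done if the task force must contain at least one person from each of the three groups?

Total 8-person selections from all 18: C(18,8) = 43758.
Subtract selections that omit an entire group: no analysts → C(13,8) = 1287; no engineers → C(11,8) = 165; no designers → C(12,8) = 495.
Add back selections omitting two groups (i.e. drawn from a single group): C(5,8) + C(7,8) + C(6,8) = 0.
By inclusion–exclusion: 43758 − 1947 + 0 = 41811.

41811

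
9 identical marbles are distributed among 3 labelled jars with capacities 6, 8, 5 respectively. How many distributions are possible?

Without the upper bounds there are C(11,2) = 55 ways to split 9 among 3 jars.
Subtract solutions that violate a single cap (substitute x_i' = x_i − (cap_i+1)): x_1 ≥ 7 gives C(4,2) = 6; x_2 ≥ 9 gives C(2,2) = 1; x_3 ≥ 6 gives C(5,2) = 10. Together 17.
No two caps can be exceeded simultaneously, so the pair terms are all 0.
By inclusion–exclusion the count is 55 − 17 + 0 = 38.

38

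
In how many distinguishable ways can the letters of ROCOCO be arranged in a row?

60

ROCOCO has 6 letters with C appearing twice and O appearing 3 times.
The number of distinct arrangements is 6!/(3!·2!) = 720/12 = 60.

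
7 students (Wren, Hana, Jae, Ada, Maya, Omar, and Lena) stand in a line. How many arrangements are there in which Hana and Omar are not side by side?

3600

There are 7! = 5040 arrangements in all. If Hana and Omar are adjacent, merging them into one block gives 2·(6)! = 1440 arrangements.
So 5040 − 1440 = 3600 arrangements keep them apart.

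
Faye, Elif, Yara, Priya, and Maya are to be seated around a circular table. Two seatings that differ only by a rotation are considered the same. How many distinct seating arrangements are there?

Seat Faye anywhere (absorbing the rotational symmetry), then permute the other 4: (4)! = 24.

24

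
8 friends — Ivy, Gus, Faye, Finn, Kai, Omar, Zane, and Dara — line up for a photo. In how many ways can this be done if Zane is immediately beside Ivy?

Glue Zane and Ivy into one block (2 internal orders), leaving 7 units to arrange in a row.
So the count is 2·(7)! = 10080.

10080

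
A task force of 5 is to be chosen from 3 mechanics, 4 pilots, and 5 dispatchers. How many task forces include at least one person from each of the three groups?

Total 5-person selections from all 12: C(12,5) = 792.
Selections missing a whole group: no mechanics → C(9,5) = 126; no pilots → C(8,5) = 56; no dispatchers → C(7,5) = 21.
Add back selections omitting two groups (i.e. drawn from a single group): C(3,5) + C(4,5) + C(5,5) = 1.
By inclusion–exclusion: 792 − 203 + 1 = 590.

590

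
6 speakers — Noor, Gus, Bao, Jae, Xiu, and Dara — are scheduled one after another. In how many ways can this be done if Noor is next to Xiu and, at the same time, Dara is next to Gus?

96

Treat {Noor,Xiu} as one block (2 orders) and {Dara,Gus} as another (2 orders).
That leaves 4 units to arrange: 2 × 2 × 4! = 4 × 24 = 96.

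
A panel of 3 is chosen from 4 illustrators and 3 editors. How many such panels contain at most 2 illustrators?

31

Split by how many illustrators are chosen (0 through 2).
Sum: C(4,0)·C(3,3) + C(4,1)·C(3,2) + C(4,2)·C(3,1) = 1 + 12 + 18 = 31.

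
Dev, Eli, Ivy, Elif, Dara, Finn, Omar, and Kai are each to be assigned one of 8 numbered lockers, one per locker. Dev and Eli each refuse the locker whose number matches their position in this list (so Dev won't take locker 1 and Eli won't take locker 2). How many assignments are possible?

30960

Let Aᵢ (for i ∈ {1, 2}) be the placements that put person i in their forbidden locker. Any j of these fix j positions, leaving (8−j)! ways to fill the rest, and there are C(2,j) ways to pick which j.
By inclusion–exclusion, the number of valid placements is Σ_{j=0}^{2} (−1)^j C(2,j)·(8−j)!.
Computing: 40320 − 10080 + 720 = 30960.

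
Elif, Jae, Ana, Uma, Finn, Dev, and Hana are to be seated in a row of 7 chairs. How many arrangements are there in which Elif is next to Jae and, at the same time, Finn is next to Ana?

Treat {Elif,Jae} as one block (2 orders) and {Finn,Ana} as another (2 orders).
That leaves 5 units to arrange: 2 × 2 × 5! = 4 × 120 = 480.

480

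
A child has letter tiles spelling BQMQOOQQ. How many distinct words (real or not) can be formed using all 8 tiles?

840

BQMQOOQQ has 8 letters with O appearing twice and Q appearing 4 times.
So there are 8! / (4!·2!) = 840 distinguishable arrangements.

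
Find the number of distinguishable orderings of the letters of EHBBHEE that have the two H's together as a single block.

Treat the 2 copies of H as a single block. The multiset to arrange is then {HH, B, B, E, E, E}, 6 items in all.
That gives (6)!/(3!·2!) = 60 arrangements.

60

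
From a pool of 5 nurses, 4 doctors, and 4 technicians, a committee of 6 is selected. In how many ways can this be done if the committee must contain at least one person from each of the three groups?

1520

Unrestricted: C(13,6) = 1716 ways to pick any 6 of the 13.
Subtract selections that omit an entire group: no nurses → C(8,6) = 28; no doctors → C(9,6) = 84; no technicians → C(9,6) = 84.
Add back selections omitting two groups (i.e. drawn from a single group): C(5,6) + C(4,6) + C(4,6) = 0.
By inclusion–exclusion: 1716 − 196 + 0 = 1520.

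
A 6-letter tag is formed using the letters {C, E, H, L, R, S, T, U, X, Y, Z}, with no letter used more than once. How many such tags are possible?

332640

Choose and order 6 of the 11 symbols: the first letter has 11 options, the next 10, and so on down to 6.
11 × 10 × 9 × 8 × 7 × 6 = 332640.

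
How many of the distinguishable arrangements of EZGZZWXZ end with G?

210

Fix G in the last position and arrange the remaining 7 letters.
Those 7 letters have Z appearing 4 times, giving (7)!/(4!) = 210.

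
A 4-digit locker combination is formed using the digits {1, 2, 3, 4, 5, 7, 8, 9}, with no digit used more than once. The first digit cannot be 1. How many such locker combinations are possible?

The first digit has 8−1 = 7 choices (anything except 1).
The remaining 3 digits are filled from the other 7 symbols without repetition: 7 × 6 × 5 = 210.
Total: 7 × 210 = 1470.

1470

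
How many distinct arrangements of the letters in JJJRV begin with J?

Fix J in the first position and arrange the remaining 4 letters.
Those 4 letters have J appearing twice, giving (4)!/(2!) = 12.

12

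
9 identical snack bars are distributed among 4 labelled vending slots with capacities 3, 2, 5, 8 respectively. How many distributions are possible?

70

Ignoring the caps, the number of non-negative solutions to x_1+…+x_4 = 9 is C(12,3) = 220.
Subtract solutions that violate a single cap (substitute x_i' = x_i − (cap_i+1)): x_1 ≥ 4 gives C(8,3) = 56; x_2 ≥ 3 gives C(9,3) = 84; x_3 ≥ 6 gives C(6,3) = 20; x_4 ≥ 9 gives C(3,3) = 1. Together 161.
Add back pairs where two caps are both exceeded: 10 + 0 + 0 + 1 + 0 + 0 = 11.
By inclusion–exclusion the count is 220 − 161 + 11 = 70.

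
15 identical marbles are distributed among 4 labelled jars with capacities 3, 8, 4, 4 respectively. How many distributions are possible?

34

By stars and bars, unrestricted non-negative solutions to x_1+…+x_4 = 15 number C(15+3,3) = 816.
Subtract solutions that violate a single cap (substitute x_i' = x_i − (cap_i+1)): x_1 ≥ 4 gives C(14,3) = 364; x_2 ≥ 9 gives C(9,3) = 84; x_3 ≥ 5 gives C(13,3) = 286; x_4 ≥ 5 gives C(13,3) = 286. Together 1020.
Add back pairs where two caps are both exceeded: 10 + 84 + 84 + 4 + 4 + 56 = 242.
Subtract triples: 0 + 0 + 4 + 0 = 4.
By inclusion–exclusion the count is 816 − 1020 + 242 − 4 = 34.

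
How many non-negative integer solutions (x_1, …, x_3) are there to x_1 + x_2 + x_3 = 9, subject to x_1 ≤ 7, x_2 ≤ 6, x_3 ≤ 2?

18

Ignoring the caps, the number of non-negative solutions to x_1+…+x_3 = 9 is C(11,2) = 55.
Subtract solutions that violate a single cap (substitute x_i' = x_i − (cap_i+1)): x_1 ≥ 8 gives C(3,2) = 3; x_2 ≥ 7 gives C(4,2) = 6; x_3 ≥ 3 gives C(8,2) = 28. Together 37.
No two caps can be exceeded simultaneously, so the pair terms are all 0.
By inclusion–exclusion the count is 55 − 37 + 0 = 18.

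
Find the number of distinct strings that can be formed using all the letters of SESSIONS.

1680

The 8 letters of SESSIONS have repeats: S appearing 4 times.
Dividing 8! = 40320 by 4! = 24 for the repeated letters gives 1680.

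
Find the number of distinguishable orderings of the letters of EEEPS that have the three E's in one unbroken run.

6

Treat the 3 copies of E as a single block. The multiset to arrange is then {EEE, P, S}, 3 items in all.
All 3 items are distinct, so there are (3)! = 6 arrangements.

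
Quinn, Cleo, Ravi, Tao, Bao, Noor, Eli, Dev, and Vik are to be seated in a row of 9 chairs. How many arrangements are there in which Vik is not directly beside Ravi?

Of the 9! = 362880 arrangements, those with Vik and Ravi adjacent number 2 × 8! = 80640 (treat the pair as a block with 2 internal orders).
Complementary counting: 362880 − 80640 = 282240.

282240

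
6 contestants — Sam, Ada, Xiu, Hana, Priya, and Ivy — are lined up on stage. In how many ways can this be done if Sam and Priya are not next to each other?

There are 6! = 720 arrangements in all. If Sam and Priya are adjacent, merging them into one block gives 2·(5)! = 240 arrangements.
So 720 − 240 = 480 arrangements keep them apart.

480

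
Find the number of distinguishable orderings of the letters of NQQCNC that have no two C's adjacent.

There are 6!/(2!·2!·2!) = 90 arrangements of NQQCNC in total.
If the two C's are adjacent, glue them into one block, leaving 5 items to arrange: (5)!/(2!·2!) = 30 ways.
Hence 90 − 30 = 60.

60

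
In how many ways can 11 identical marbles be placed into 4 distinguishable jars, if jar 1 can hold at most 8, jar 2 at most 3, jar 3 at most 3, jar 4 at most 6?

101

Without the upper bounds there are C(14,3) = 364 ways to split 11 among 4 jars.
Subtract solutions that violate a single cap (substitute x_i' = x_i − (cap_i+1)): x_1 ≥ 9 gives C(5,3) = 10; x_2 ≥ 4 gives C(10,3) = 120; x_3 ≥ 4 gives C(10,3) = 120; x_4 ≥ 7 gives C(7,3) = 35. Together 285.
Add back pairs where two caps are both exceeded: 0 + 0 + 0 + 20 + 1 + 1 = 22.
By inclusion–exclusion the count is 364 − 285 + 22 = 101.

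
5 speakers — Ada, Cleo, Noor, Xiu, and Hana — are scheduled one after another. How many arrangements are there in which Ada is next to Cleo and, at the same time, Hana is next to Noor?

24

Treat {Ada,Cleo} as one block (2 orders) and {Hana,Noor} as another (2 orders).
That leaves 3 units to arrange: 2 × 2 × 3! = 4 × 6 = 24.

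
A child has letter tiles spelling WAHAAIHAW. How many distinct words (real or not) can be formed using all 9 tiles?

Letter multiplicities in WAHAAIHAW: A×4, H×2, I×1, W×2.
The number of distinct arrangements is 9!/(4!·2!·2!) = 362880/96 = 3780.

3780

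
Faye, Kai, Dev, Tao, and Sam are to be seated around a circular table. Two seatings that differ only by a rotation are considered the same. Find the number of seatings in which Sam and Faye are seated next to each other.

12

Glue Sam and Faye into a block (2 internal orders). Seating 4 units around a circle gives (3)! arrangements.
So 2 × (3)! = 2 × 6 = 12.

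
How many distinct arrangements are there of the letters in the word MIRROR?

120

MIRROR has 6 letters with R appearing 3 times.
So there are 6! / (3!) = 120 distinguishable arrangements.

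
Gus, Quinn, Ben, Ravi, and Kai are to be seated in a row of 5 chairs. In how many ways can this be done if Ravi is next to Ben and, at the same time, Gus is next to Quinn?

Treat {Ravi,Ben} as one block (2 orders) and {Gus,Quinn} as another (2 orders).
That leaves 3 units to arrange: 2 × 2 × 3! = 4 × 6 = 24.

24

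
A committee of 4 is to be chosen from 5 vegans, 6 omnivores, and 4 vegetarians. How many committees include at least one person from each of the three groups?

720

With no constraint there are C(15,4) = 1365 possible selections.
Subtract selections that omit an entire group: no vegans → C(10,4) = 210; no omnivores → C(9,4) = 126; no vegetarians → C(11,4) = 330.
Add back selections omitting two groups (i.e. drawn from a single group): C(5,4) + C(6,4) + C(4,4) = 21.
By inclusion–exclusion: 1365 − 666 + 21 = 720.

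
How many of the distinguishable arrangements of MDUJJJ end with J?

Fix J in the last position and arrange the remaining 5 letters.
Those 5 letters have J appearing twice, giving (5)!/(2!) = 60.

60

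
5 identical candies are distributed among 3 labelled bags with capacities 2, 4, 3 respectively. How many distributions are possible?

Ignoring the caps, the number of non-negative solutions to x_1+…+x_3 = 5 is C(7,2) = 21.
Subtract solutions that violate a single cap (substitute x_i' = x_i − (cap_i+1)): x_1 ≥ 3 gives C(4,2) = 6; x_2 ≥ 5 gives C(2,2) = 1; x_3 ≥ 4 gives C(3,2) = 3. Together 10.
No two caps can be exceeded simultaneously, so the pair terms are all 0.
By inclusion–exclusion the count is 21 − 10 + 0 = 11.

11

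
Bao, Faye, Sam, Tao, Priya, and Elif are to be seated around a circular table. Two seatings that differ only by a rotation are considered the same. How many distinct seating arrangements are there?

Fix one person's seat to break rotational symmetry; the remaining 5 people can be arranged in (5)! = 120 ways.

120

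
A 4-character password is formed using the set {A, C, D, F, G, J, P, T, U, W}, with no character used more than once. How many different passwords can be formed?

5040

This is a permutation of 4 out of 10: P(10,4) = 10!/6!.
10 × 9 × 8 × 7 = 5040.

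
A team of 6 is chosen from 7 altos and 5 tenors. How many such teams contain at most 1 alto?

7

Split by how many altos are chosen (0 through 1).
Sum: C(7,0)·C(5,6) + C(7,1)·C(5,5) = 0 + 7 = 7.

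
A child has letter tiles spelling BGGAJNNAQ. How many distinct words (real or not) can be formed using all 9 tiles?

45360

The 9 letters of BGGAJNNAQ have repeats: A appearing twice, G appearing twice, and N appearing twice.
Dividing 9! = 362880 by 2!·2!·2! = 8 for the repeated letters gives 45360.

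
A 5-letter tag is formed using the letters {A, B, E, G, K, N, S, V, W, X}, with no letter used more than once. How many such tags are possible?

With no repetition, fill the 5 letters in order: 10 choices, then 9, down to 6.
That product is 10 × 9 × 8 × 7 × 6 = 30240.

30240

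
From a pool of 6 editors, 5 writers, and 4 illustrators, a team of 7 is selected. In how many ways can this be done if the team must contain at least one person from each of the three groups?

Total 7-person selections from all 15: C(15,7) = 6435.
Subtract selections that omit an entire group: no editors → C(9,7) = 36; no writers → C(10,7) = 120; no illustrators → C(11,7) = 330.
Add back selections omitting two groups (i.e. drawn from a single group): C(6,7) + C(5,7) + C(4,7) = 0.
By inclusion–exclusion: 6435 − 486 + 0 = 5949.

5949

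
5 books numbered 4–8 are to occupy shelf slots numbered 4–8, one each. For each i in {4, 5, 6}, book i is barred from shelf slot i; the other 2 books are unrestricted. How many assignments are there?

Let Aᵢ (for i ∈ {4, 5, 6}) be the placements that put book i in its forbidden shelf slot. Any j of these fix j positions, leaving (5−j)! ways to fill the rest, and there are C(3,j) ways to pick which j.
By inclusion–exclusion, the number of valid placements is Σ_{j=0}^{3} (−1)^j C(3,j)·(5−j)!.
Computing: 120 − 72 + 18 − 2 = 64.

64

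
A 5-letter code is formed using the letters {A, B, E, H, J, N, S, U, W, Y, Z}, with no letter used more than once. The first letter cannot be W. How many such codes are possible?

The first letter has 11−1 = 10 choices (anything except W).
The remaining 4 letters are filled from the other 10 symbols without repetition: 10 × 9 × 8 × 7 = 5040.
Total: 10 × 5040 = 50400.

50400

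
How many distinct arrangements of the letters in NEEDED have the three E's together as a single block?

12

Treat the 3 copies of E as a single block. The multiset to arrange is then {EEE, D, D, N}, 4 items in all.
That gives (4)!/(2!) = 12 arrangements.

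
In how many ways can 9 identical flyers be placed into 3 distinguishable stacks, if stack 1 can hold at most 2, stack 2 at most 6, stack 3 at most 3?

6

Ignoring the caps, the number of non-negative solutions to x_1+…+x_3 = 9 is C(11,2) = 55.
Subtract solutions that violate a single cap (substitute x_i' = x_i − (cap_i+1)): x_1 ≥ 3 gives C(8,2) = 28; x_2 ≥ 7 gives C(4,2) = 6; x_3 ≥ 4 gives C(7,2) = 21. Together 55.
Add back pairs where two caps are both exceeded: 0 + 6 + 0 = 6.
By inclusion–exclusion the count is 55 − 55 + 6 = 6.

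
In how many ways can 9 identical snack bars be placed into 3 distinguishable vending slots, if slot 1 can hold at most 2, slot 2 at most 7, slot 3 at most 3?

9

Ignoring the caps, the number of non-negative solutions to x_1+…+x_3 = 9 is C(11,2) = 55.
Subtract solutions that violate a single cap (substitute x_i' = x_i − (cap_i+1)): x_1 ≥ 3 gives C(8,2) = 28; x_2 ≥ 8 gives C(3,2) = 3; x_3 ≥ 4 gives C(7,2) = 21. Together 52.
Add back pairs where two caps are both exceeded: 0 + 6 + 0 = 6.
By inclusion–exclusion the count is 55 − 52 + 6 = 9.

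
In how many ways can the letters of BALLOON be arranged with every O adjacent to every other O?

360

Treat the 2 copies of O as a single block. The multiset to arrange is then {OO, A, B, L, L, N}, 6 items in all.
That gives (6)!/(2!) = 360 arrangements.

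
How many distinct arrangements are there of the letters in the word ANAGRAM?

840

ANAGRAM has 7 letters with A appearing 3 times.
So there are 7! / (3!) = 840 distinguishable arrangements.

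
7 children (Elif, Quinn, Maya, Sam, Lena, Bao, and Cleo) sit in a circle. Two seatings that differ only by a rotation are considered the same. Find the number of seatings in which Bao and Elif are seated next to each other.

240

Glue Bao and Elif into a block (2 internal orders). Seating 6 units around a circle gives (5)! arrangements.
So 2 × (5)! = 2 × 120 = 240.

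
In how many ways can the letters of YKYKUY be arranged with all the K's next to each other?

20

Treat the 2 copies of K as a single block. The multiset to arrange is then {KK, U, Y, Y, Y}, 5 items in all.
That gives (5)!/(3!) = 20 arrangements.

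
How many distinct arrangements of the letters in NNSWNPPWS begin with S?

With the first slot taken by S, it remains to arrange the other 8 letters (NNWNPPWS).
Those 8 letters have N appearing 3 times, P appearing twice, and W appearing twice, giving (8)!/(3!·2!·2!) = 1680.

1680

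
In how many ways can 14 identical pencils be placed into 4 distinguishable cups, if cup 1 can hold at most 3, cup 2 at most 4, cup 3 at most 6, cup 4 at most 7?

Without the upper bounds there are C(17,3) = 680 ways to split 14 among 4 cups.
Subtract solutions that violate a single cap (substitute x_i' = x_i − (cap_i+1)): x_1 ≥ 4 gives C(13,3) = 286; x_2 ≥ 5 gives C(12,3) = 220; x_3 ≥ 7 gives C(10,3) = 120; x_4 ≥ 8 gives C(9,3) = 84. Together 710.
Add back pairs where two caps are both exceeded: 56 + 20 + 10 + 10 + 4 + 0 = 100.
By inclusion–exclusion the count is 680 − 710 + 100 = 70.

70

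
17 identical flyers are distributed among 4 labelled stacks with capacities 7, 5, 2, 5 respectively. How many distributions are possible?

Ignoring the caps, the number of non-negative solutions to x_1+…+x_4 = 17 is C(20,3) = 1140.
Subtract solutions that violate a single cap (substitute x_i' = x_i − (cap_i+1)): x_1 ≥ 8 gives C(12,3) = 220; x_2 ≥ 6 gives C(14,3) = 364; x_3 ≥ 3 gives C(17,3) = 680; x_4 ≥ 6 gives C(14,3) = 364. Together 1628.
Add back pairs where two caps are both exceeded: 20 + 84 + 20 + 165 + 56 + 165 = 510.
Subtract triples: 1 + 0 + 1 + 10 = 12.
By inclusion–exclusion the count is 1140 − 1628 + 510 − 12 = 10.

10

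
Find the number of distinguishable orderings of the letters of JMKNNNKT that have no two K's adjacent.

Total arrangements of JMKNNNKT: 8!/(3!·2!) = 3360.
If the two K's are adjacent, glue them into one block, leaving 7 items to arrange: (7)!/(3!) = 840 ways.
Hence 3360 − 840 = 2520.

2520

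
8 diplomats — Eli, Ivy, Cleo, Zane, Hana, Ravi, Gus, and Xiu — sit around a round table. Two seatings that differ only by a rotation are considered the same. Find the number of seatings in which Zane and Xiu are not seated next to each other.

3600

All circular seatings of 8 people number (7)! = 5040.
Those with Zane next to Xiu: fuse the pair into one unit and seat 7 units around a circle — 2·(6)! = 1440.
Subtracting, 5040 − 1440 = 3600.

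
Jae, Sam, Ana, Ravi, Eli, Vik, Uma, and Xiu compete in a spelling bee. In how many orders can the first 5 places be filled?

This is an ordered selection of 5 from 8: P(8,5).
That gives 8 × 7 × 6 × 5 × 4 = 6720.

6720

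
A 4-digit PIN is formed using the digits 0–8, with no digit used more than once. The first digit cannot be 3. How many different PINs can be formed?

2688

The first digit has 9−1 = 8 choices (anything except 3).
The remaining 3 digits are filled from the other 8 symbols without repetition: 8 × 7 × 6 = 336.
Total: 8 × 336 = 2688.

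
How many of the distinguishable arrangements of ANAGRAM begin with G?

With the first slot taken by G, it remains to arrange the other 6 letters (ANARAM).
Those 6 letters have A appearing 3 times, giving (6)!/(3!) = 120.

120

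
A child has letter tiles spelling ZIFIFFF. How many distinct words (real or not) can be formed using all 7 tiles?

ZIFIFFF has 7 letters with F appearing 4 times and I appearing twice.
The number of distinct arrangements is 7!/(4!·2!) = 5040/48 = 105.

105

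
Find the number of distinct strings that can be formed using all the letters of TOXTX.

30

TOXTX has 5 letters with T appearing twice and X appearing twice.
Dividing 5! = 120 by 2!·2! = 4 for the repeated letters gives 30.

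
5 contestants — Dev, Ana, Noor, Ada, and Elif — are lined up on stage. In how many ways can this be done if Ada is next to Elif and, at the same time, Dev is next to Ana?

24

Treat {Ada,Elif} as one block (2 orders) and {Dev,Ana} as another (2 orders).
That leaves 3 units to arrange: 2 × 2 × 3! = 4 × 6 = 24.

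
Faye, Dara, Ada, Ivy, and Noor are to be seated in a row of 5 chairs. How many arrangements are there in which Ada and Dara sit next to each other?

48

Place the 3 others and the Ada-Dara pair as 4 objects in a line; the pair has 2 internal arrangements.
So the count is 2·(4)! = 48.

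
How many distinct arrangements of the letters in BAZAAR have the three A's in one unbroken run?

24

Treat the 3 copies of A as a single block. The multiset to arrange is then {AAA, B, R, Z}, 4 items in all.
All 4 items are distinct, so there are (4)! = 24 arrangements.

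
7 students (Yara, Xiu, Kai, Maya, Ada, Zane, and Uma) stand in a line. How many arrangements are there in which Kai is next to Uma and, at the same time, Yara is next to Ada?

480

Treat {Kai,Uma} as one block (2 orders) and {Yara,Ada} as another (2 orders).
That leaves 5 units to arrange: 2 × 2 × 5! = 4 × 120 = 480.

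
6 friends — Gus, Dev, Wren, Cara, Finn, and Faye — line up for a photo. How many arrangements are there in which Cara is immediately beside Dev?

240

Treat {Cara, Dev} as a single unit. There are 5 units to order, and the pair itself can be ordered 2 ways.
So the count is 2·(5)! = 240.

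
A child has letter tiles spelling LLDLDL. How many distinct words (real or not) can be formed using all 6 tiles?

Letter multiplicities in LLDLDL: D×2, L×4.
Dividing 6! = 720 by 4!·2! = 48 for the repeated letters gives 15.

15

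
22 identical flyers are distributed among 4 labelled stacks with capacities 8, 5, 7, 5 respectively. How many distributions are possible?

Without the upper bounds there are C(25,3) = 2300 ways to split 22 among 4 stacks.
Subtract solutions that violate a single cap (substitute x_i' = x_i − (cap_i+1)): x_1 ≥ 9 gives C(16,3) = 560; x_2 ≥ 6 gives C(19,3) = 969; x_3 ≥ 8 gives C(17,3) = 680; x_4 ≥ 6 gives C(19,3) = 969. Together 3178.
Add back pairs where two caps are both exceeded: 120 + 56 + 120 + 165 + 286 + 165 = 912.
Subtract triples: 0 + 4 + 0 + 10 = 14.
By inclusion–exclusion the count is 2300 − 3178 + 912 − 14 = 20.

20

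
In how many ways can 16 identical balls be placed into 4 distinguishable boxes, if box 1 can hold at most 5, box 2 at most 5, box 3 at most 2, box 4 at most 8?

31

Without the upper bounds there are C(19,3) = 969 ways to split 16 among 4 boxes.
Subtract solutions that violate a single cap (substitute x_i' = x_i − (cap_i+1)): x_1 ≥ 6 gives C(13,3) = 286; x_2 ≥ 6 gives C(13,3) = 286; x_3 ≥ 3 gives C(16,3) = 560; x_4 ≥ 9 gives C(10,3) = 120. Together 1252.
Add back pairs where two caps are both exceeded: 35 + 120 + 4 + 120 + 4 + 35 = 318.
Subtract triples: 4 + 0 + 0 + 0 = 4.
By inclusion–exclusion the count is 969 − 1252 + 318 − 4 = 31.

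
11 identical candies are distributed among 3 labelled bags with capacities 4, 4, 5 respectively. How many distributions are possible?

By stars and bars, unrestricted non-negative solutions to x_1+…+x_3 = 11 number C(11+2,2) = 78.
Subtract solutions that violate a single cap (substitute x_i' = x_i − (cap_i+1)): x_1 ≥ 5 gives C(8,2) = 28; x_2 ≥ 5 gives C(8,2) = 28; x_3 ≥ 6 gives C(7,2) = 21. Together 77.
Add back pairs where two caps are both exceeded: 3 + 1 + 1 = 5.
By inclusion–exclusion the count is 78 − 77 + 5 = 6.

6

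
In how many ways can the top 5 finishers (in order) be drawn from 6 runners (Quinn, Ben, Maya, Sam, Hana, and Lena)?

720

This is an ordered selection of 5 from 6: P(6,5).
That gives 6 × 5 × 4 × 3 × 2 = 720.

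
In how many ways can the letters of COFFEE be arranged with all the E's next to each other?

60

Treat the 2 copies of E as a single block. The multiset to arrange is then {EE, C, F, F, O}, 5 items in all.
That gives (5)!/(2!) = 60 arrangements.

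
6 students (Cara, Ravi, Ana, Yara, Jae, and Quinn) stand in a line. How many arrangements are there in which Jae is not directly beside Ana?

480

There are 6! = 720 arrangements in all. If Jae and Ana are adjacent, merging them into one block gives 2·(5)! = 240 arrangements.
Complementary counting: 720 − 240 = 480.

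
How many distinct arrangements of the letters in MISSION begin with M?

180

With the first slot taken by M, it remains to arrange the other 6 letters (ISSION).
Those 6 letters have I appearing twice and S appearing twice, giving (6)!/(2!·2!) = 180.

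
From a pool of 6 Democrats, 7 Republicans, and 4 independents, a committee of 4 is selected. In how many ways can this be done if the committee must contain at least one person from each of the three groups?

1176

Total 4-person selections from all 17: C(17,4) = 2380.
Subtract selections that omit an entire group: no Democrats → C(11,4) = 330; no Republicans → C(10,4) = 210; no independents → C(13,4) = 715.
Add back selections omitting two groups (i.e. drawn from a single group): C(6,4) + C(7,4) + C(4,4) = 51.
By inclusion–exclusion: 2380 − 1255 + 51 = 1176.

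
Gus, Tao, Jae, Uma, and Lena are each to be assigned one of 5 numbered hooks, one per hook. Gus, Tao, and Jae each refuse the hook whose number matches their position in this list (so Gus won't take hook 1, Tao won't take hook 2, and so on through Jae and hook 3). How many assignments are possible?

64

Let Aᵢ (for i ∈ {1, 2, 3}) be the placements that put person i in their forbidden hook. Any j of these fix j positions, leaving (5−j)! ways to fill the rest, and there are C(3,j) ways to pick which j.
By inclusion–exclusion, the number of valid placements is Σ_{j=0}^{3} (−1)^j C(3,j)·(5−j)!.
Computing: 120 − 72 + 18 − 2 = 64.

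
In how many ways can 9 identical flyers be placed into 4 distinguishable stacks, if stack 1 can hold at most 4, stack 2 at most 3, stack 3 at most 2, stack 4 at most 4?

Ignoring the caps, the number of non-negative solutions to x_1+…+x_4 = 9 is C(12,3) = 220.
Subtract solutions that violate a single cap (substitute x_i' = x_i − (cap_i+1)): x_1 ≥ 5 gives C(7,3) = 35; x_2 ≥ 4 gives C(8,3) = 56; x_3 ≥ 3 gives C(9,3) = 84; x_4 ≥ 5 gives C(7,3) = 35. Together 210.
Add back pairs where two caps are both exceeded: 1 + 4 + 0 + 10 + 1 + 4 = 20.
By inclusion–exclusion the count is 220 − 210 + 20 = 30.

30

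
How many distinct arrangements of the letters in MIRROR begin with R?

With the first slot taken by R, it remains to arrange the other 5 letters (MIROR).
Those 5 letters have R appearing twice, giving (5)!/(2!) = 60.

60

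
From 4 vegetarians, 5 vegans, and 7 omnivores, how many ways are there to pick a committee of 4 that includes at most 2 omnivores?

1470

Split by how many omnivores are chosen (0 through 2).
Sum: C(7,0)·C(9,4) + C(7,1)·C(9,3) + C(7,2)·C(9,2) = 126 + 588 + 756 = 1470.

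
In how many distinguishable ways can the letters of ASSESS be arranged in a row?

Letter multiplicities in ASSESS: A×1, E×1, S×4.
So there are 6! / (4!) = 30 distinguishable arrangements.

30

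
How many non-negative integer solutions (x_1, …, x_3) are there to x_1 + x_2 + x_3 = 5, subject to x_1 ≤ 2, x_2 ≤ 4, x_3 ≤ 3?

11

Ignoring the caps, the number of non-negative solutions to x_1+…+x_3 = 5 is C(7,2) = 21.
Subtract solutions that violate a single cap (substitute x_i' = x_i − (cap_i+1)): x_1 ≥ 3 gives C(4,2) = 6; x_2 ≥ 5 gives C(2,2) = 1; x_3 ≥ 4 gives C(3,2) = 3. Together 10.
No two caps can be exceeded simultaneously, so the pair terms are all 0.
By inclusion–exclusion the count is 21 − 10 + 0 = 11.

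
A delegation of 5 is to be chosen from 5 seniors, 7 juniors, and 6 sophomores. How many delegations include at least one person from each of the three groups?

6055

Unrestricted: C(18,5) = 8568 ways to pick any 5 of the 18.
Selections missing a whole group: no seniors → C(13,5) = 1287; no juniors → C(11,5) = 462; no sophomores → C(12,5) = 792.
Add back selections omitting two groups (i.e. drawn from a single group): C(5,5) + C(7,5) + C(6,5) = 28.
By inclusion–exclusion: 8568 − 2541 + 28 = 6055.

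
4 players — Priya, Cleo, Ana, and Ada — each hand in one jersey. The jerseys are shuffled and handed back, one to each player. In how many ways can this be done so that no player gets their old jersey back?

9

This is the derangement count D_4: permutations of 4 items with no fixed point.
By inclusion–exclusion this is Σ_{j=0}^{4} (−1)^j C(4,j)·(4−j)!.
Computing: 24 − 24 + 12 − 4 + 1 = 9.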